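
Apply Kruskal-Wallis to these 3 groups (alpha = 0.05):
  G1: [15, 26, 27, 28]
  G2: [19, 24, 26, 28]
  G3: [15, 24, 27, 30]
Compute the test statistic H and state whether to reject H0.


Step 1: Combine all N = 12 observations and assign midranks.
sorted (value, group, rank): (15,G1,1.5), (15,G3,1.5), (19,G2,3), (24,G2,4.5), (24,G3,4.5), (26,G1,6.5), (26,G2,6.5), (27,G1,8.5), (27,G3,8.5), (28,G1,10.5), (28,G2,10.5), (30,G3,12)
Step 2: Sum ranks within each group.
R_1 = 27 (n_1 = 4)
R_2 = 24.5 (n_2 = 4)
R_3 = 26.5 (n_3 = 4)
Step 3: H = 12/(N(N+1)) * sum(R_i^2/n_i) - 3(N+1)
     = 12/(12*13) * (27^2/4 + 24.5^2/4 + 26.5^2/4) - 3*13
     = 0.076923 * 507.875 - 39
     = 0.067308.
Step 4: Ties present; correction factor C = 1 - 30/(12^3 - 12) = 0.982517. Corrected H = 0.067308 / 0.982517 = 0.068505.
Step 5: Under H0, H ~ chi^2(2); p-value = 0.966327.
Step 6: alpha = 0.05. fail to reject H0.

H = 0.0685, df = 2, p = 0.966327, fail to reject H0.


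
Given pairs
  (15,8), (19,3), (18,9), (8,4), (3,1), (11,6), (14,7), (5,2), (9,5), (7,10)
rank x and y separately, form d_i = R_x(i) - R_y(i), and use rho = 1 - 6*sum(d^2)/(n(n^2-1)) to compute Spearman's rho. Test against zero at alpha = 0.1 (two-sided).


Step 1: Rank x and y separately (midranks; no ties here).
rank(x): 15->8, 19->10, 18->9, 8->4, 3->1, 11->6, 14->7, 5->2, 9->5, 7->3
rank(y): 8->8, 3->3, 9->9, 4->4, 1->1, 6->6, 7->7, 2->2, 5->5, 10->10
Step 2: d_i = R_x(i) - R_y(i); compute d_i^2.
  (8-8)^2=0, (10-3)^2=49, (9-9)^2=0, (4-4)^2=0, (1-1)^2=0, (6-6)^2=0, (7-7)^2=0, (2-2)^2=0, (5-5)^2=0, (3-10)^2=49
sum(d^2) = 98.
Step 3: rho = 1 - 6*98 / (10*(10^2 - 1)) = 1 - 588/990 = 0.406061.
Step 4: Under H0, t = rho * sqrt((n-2)/(1-rho^2)) = 1.2568 ~ t(8).
Step 5: Two-sided p-value from the t-distribution with 8 df = 0.244282.
Step 6: alpha = 0.1. fail to reject H0.

rho = 0.4061, p = 0.244282, fail to reject H0 at alpha = 0.1.


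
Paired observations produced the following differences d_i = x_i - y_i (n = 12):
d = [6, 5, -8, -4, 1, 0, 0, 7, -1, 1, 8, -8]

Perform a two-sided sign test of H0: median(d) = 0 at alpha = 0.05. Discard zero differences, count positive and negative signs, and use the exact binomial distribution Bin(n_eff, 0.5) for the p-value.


Step 1: Discard zero differences. Original n = 12; n_eff = number of nonzero differences = 10.
Nonzero differences (with sign): +6, +5, -8, -4, +1, +7, -1, +1, +8, -8
Step 2: Count signs: positive = 6, negative = 4.
Step 3: Under H0: P(positive) = 0.5, so the number of positives S ~ Bin(10, 0.5).
Step 4: Two-sided exact p-value = sum of Bin(10,0.5) probabilities at or below the observed probability = 0.753906.
Step 5: alpha = 0.05. fail to reject H0.

n_eff = 10, pos = 6, neg = 4, p = 0.753906, fail to reject H0.


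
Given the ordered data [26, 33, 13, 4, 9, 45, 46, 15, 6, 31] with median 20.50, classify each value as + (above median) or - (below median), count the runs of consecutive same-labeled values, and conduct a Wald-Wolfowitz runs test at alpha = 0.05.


Step 1: Compute median = 20.50; label A = above, B = below.
Labels in order: AABBBAABBA  (n_A = 5, n_B = 5)
Step 2: Count runs R = 5.
Step 3: Under H0 (random ordering), E[R] = 2*n_A*n_B/(n_A+n_B) + 1 = 2*5*5/10 + 1 = 6.0000.
        Var[R] = 2*n_A*n_B*(2*n_A*n_B - n_A - n_B) / ((n_A+n_B)^2 * (n_A+n_B-1)) = 2000/900 = 2.2222.
        SD[R] = 1.4907.
Step 4: Continuity-corrected z = (R + 0.5 - E[R]) / SD[R] = (5 + 0.5 - 6.0000) / 1.4907 = -0.3354.
Step 5: Two-sided p-value via normal approximation = 2*(1 - Phi(|z|)) = 0.737316.
Step 6: alpha = 0.05. fail to reject H0.

R = 5, z = -0.3354, p = 0.737316, fail to reject H0.


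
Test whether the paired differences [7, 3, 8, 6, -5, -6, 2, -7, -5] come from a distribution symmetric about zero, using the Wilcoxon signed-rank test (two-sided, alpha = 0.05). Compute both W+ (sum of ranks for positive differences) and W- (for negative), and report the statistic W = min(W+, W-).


Step 1: Drop any zero differences (none here) and take |d_i|.
|d| = [7, 3, 8, 6, 5, 6, 2, 7, 5]
Step 2: Midrank |d_i| (ties get averaged ranks).
ranks: |7|->7.5, |3|->2, |8|->9, |6|->5.5, |5|->3.5, |6|->5.5, |2|->1, |7|->7.5, |5|->3.5
Step 3: Attach original signs; sum ranks with positive sign and with negative sign.
W+ = 7.5 + 2 + 9 + 5.5 + 1 = 25
W- = 3.5 + 5.5 + 7.5 + 3.5 = 20
(Check: W+ + W- = 45 should equal n(n+1)/2 = 45.)
Step 4: Test statistic W = min(W+, W-) = 20.
Step 5: Ties in |d|, so use the tie-corrected normal approximation.
        E[W] = n(n+1)/4 = 9*10/4 = 22.5.
        Tie groups: |d|=5 (t=2), |d|=6 (t=2), |d|=7 (t=2); sum(t^3 - t) = 18.
        Var[W] = n(n+1)(2n+1)/24 - sum(t^3-t)/48 = 1710/24 - 18/48 = 70.875.
        z = (W - E[W]) / sqrt(Var[W]) = (20 - 22.5) / 8.4187 = -0.2970.
        Two-sided p = 2*Phi(z) = 0.766499.
Step 6: alpha = 0.05. fail to reject H0.

W+ = 25, W- = 20, W = min = 20, p = 0.766499, fail to reject H0.


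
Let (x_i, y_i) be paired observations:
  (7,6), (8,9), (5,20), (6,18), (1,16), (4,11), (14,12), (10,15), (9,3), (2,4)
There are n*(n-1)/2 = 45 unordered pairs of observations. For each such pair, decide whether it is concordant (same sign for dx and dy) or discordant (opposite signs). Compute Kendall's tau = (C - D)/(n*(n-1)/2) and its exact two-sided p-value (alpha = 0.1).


Step 1: Enumerate the 45 unordered pairs (i,j) with i<j and classify each by sign(x_j-x_i) * sign(y_j-y_i).
  (1,2):dx=+1,dy=+3->C; (1,3):dx=-2,dy=+14->D; (1,4):dx=-1,dy=+12->D; (1,5):dx=-6,dy=+10->D
  (1,6):dx=-3,dy=+5->D; (1,7):dx=+7,dy=+6->C; (1,8):dx=+3,dy=+9->C; (1,9):dx=+2,dy=-3->D
  (1,10):dx=-5,dy=-2->C; (2,3):dx=-3,dy=+11->D; (2,4):dx=-2,dy=+9->D; (2,5):dx=-7,dy=+7->D
  (2,6):dx=-4,dy=+2->D; (2,7):dx=+6,dy=+3->C; (2,8):dx=+2,dy=+6->C; (2,9):dx=+1,dy=-6->D
  (2,10):dx=-6,dy=-5->C; (3,4):dx=+1,dy=-2->D; (3,5):dx=-4,dy=-4->C; (3,6):dx=-1,dy=-9->C
  (3,7):dx=+9,dy=-8->D; (3,8):dx=+5,dy=-5->D; (3,9):dx=+4,dy=-17->D; (3,10):dx=-3,dy=-16->C
  (4,5):dx=-5,dy=-2->C; (4,6):dx=-2,dy=-7->C; (4,7):dx=+8,dy=-6->D; (4,8):dx=+4,dy=-3->D
  (4,9):dx=+3,dy=-15->D; (4,10):dx=-4,dy=-14->C; (5,6):dx=+3,dy=-5->D; (5,7):dx=+13,dy=-4->D
  (5,8):dx=+9,dy=-1->D; (5,9):dx=+8,dy=-13->D; (5,10):dx=+1,dy=-12->D; (6,7):dx=+10,dy=+1->C
  (6,8):dx=+6,dy=+4->C; (6,9):dx=+5,dy=-8->D; (6,10):dx=-2,dy=-7->C; (7,8):dx=-4,dy=+3->D
  (7,9):dx=-5,dy=-9->C; (7,10):dx=-12,dy=-8->C; (8,9):dx=-1,dy=-12->C; (8,10):dx=-8,dy=-11->C
  (9,10):dx=-7,dy=+1->D
Step 2: C = 20, D = 25, total pairs = 45.
Step 3: tau = (C - D)/(n(n-1)/2) = (20 - 25)/45 = -0.111111.
Step 4: Exact two-sided p-value (enumerate n! = 3628800 permutations of y under H0): p = 0.727490.
Step 5: alpha = 0.1. fail to reject H0.

tau_b = -0.1111 (C=20, D=25), p = 0.727490, fail to reject H0.


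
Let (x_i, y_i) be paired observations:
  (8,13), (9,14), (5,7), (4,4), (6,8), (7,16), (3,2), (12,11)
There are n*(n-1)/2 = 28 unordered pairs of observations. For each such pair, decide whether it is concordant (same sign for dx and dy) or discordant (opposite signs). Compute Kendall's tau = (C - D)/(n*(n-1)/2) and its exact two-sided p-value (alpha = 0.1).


Step 1: Enumerate the 28 unordered pairs (i,j) with i<j and classify each by sign(x_j-x_i) * sign(y_j-y_i).
  (1,2):dx=+1,dy=+1->C; (1,3):dx=-3,dy=-6->C; (1,4):dx=-4,dy=-9->C; (1,5):dx=-2,dy=-5->C
  (1,6):dx=-1,dy=+3->D; (1,7):dx=-5,dy=-11->C; (1,8):dx=+4,dy=-2->D; (2,3):dx=-4,dy=-7->C
  (2,4):dx=-5,dy=-10->C; (2,5):dx=-3,dy=-6->C; (2,6):dx=-2,dy=+2->D; (2,7):dx=-6,dy=-12->C
  (2,8):dx=+3,dy=-3->D; (3,4):dx=-1,dy=-3->C; (3,5):dx=+1,dy=+1->C; (3,6):dx=+2,dy=+9->C
  (3,7):dx=-2,dy=-5->C; (3,8):dx=+7,dy=+4->C; (4,5):dx=+2,dy=+4->C; (4,6):dx=+3,dy=+12->C
  (4,7):dx=-1,dy=-2->C; (4,8):dx=+8,dy=+7->C; (5,6):dx=+1,dy=+8->C; (5,7):dx=-3,dy=-6->C
  (5,8):dx=+6,dy=+3->C; (6,7):dx=-4,dy=-14->C; (6,8):dx=+5,dy=-5->D; (7,8):dx=+9,dy=+9->C
Step 2: C = 23, D = 5, total pairs = 28.
Step 3: tau = (C - D)/(n(n-1)/2) = (23 - 5)/28 = 0.642857.
Step 4: Exact two-sided p-value (enumerate n! = 40320 permutations of y under H0): p = 0.031151.
Step 5: alpha = 0.1. reject H0.

tau_b = 0.6429 (C=23, D=5), p = 0.031151, reject H0.


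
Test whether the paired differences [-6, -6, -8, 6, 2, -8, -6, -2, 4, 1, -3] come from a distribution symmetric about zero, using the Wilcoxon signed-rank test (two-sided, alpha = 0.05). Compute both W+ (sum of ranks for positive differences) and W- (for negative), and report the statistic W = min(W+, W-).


Step 1: Drop any zero differences (none here) and take |d_i|.
|d| = [6, 6, 8, 6, 2, 8, 6, 2, 4, 1, 3]
Step 2: Midrank |d_i| (ties get averaged ranks).
ranks: |6|->7.5, |6|->7.5, |8|->10.5, |6|->7.5, |2|->2.5, |8|->10.5, |6|->7.5, |2|->2.5, |4|->5, |1|->1, |3|->4
Step 3: Attach original signs; sum ranks with positive sign and with negative sign.
W+ = 7.5 + 2.5 + 5 + 1 = 16
W- = 7.5 + 7.5 + 10.5 + 10.5 + 7.5 + 2.5 + 4 = 50
(Check: W+ + W- = 66 should equal n(n+1)/2 = 66.)
Step 4: Test statistic W = min(W+, W-) = 16.
Step 5: Ties in |d|, so use the tie-corrected normal approximation.
        E[W] = n(n+1)/4 = 11*12/4 = 33.
        Tie groups: |d|=2 (t=2), |d|=6 (t=4), |d|=8 (t=2); sum(t^3 - t) = 72.
        Var[W] = n(n+1)(2n+1)/24 - sum(t^3-t)/48 = 3036/24 - 72/48 = 125.
        z = (W - E[W]) / sqrt(Var[W]) = (16 - 33) / 11.1803 = -1.5205.
        Two-sided p = 2*Phi(z) = 0.128379.
Step 6: alpha = 0.05. fail to reject H0.

W+ = 16, W- = 50, W = min = 16, p = 0.128379, fail to reject H0.


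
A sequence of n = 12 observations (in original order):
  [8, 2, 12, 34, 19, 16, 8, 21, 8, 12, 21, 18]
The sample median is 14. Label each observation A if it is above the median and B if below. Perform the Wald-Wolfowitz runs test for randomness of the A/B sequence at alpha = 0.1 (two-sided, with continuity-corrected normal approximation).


Step 1: Compute median = 14; label A = above, B = below.
Labels in order: BBBAAABABBAA  (n_A = 6, n_B = 6)
Step 2: Count runs R = 6.
Step 3: Under H0 (random ordering), E[R] = 2*n_A*n_B/(n_A+n_B) + 1 = 2*6*6/12 + 1 = 7.0000.
        Var[R] = 2*n_A*n_B*(2*n_A*n_B - n_A - n_B) / ((n_A+n_B)^2 * (n_A+n_B-1)) = 4320/1584 = 2.7273.
        SD[R] = 1.6514.
Step 4: Continuity-corrected z = (R + 0.5 - E[R]) / SD[R] = (6 + 0.5 - 7.0000) / 1.6514 = -0.3028.
Step 5: Two-sided p-value via normal approximation = 2*(1 - Phi(|z|)) = 0.762069.
Step 6: alpha = 0.1. fail to reject H0.

R = 6, z = -0.3028, p = 0.762069, fail to reject H0.


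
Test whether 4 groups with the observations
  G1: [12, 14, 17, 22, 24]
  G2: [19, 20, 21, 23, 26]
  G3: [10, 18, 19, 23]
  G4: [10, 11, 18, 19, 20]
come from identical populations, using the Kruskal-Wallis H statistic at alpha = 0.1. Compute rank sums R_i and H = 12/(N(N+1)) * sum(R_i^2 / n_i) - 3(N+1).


Step 1: Combine all N = 19 observations and assign midranks.
sorted (value, group, rank): (10,G3,1.5), (10,G4,1.5), (11,G4,3), (12,G1,4), (14,G1,5), (17,G1,6), (18,G3,7.5), (18,G4,7.5), (19,G2,10), (19,G3,10), (19,G4,10), (20,G2,12.5), (20,G4,12.5), (21,G2,14), (22,G1,15), (23,G2,16.5), (23,G3,16.5), (24,G1,18), (26,G2,19)
Step 2: Sum ranks within each group.
R_1 = 48 (n_1 = 5)
R_2 = 72 (n_2 = 5)
R_3 = 35.5 (n_3 = 4)
R_4 = 34.5 (n_4 = 5)
Step 3: H = 12/(N(N+1)) * sum(R_i^2/n_i) - 3(N+1)
     = 12/(19*20) * (48^2/5 + 72^2/5 + 35.5^2/4 + 34.5^2/5) - 3*20
     = 0.031579 * 2050.71 - 60
     = 4.759342.
Step 4: Ties present; correction factor C = 1 - 48/(19^3 - 19) = 0.992982. Corrected H = 4.759342 / 0.992982 = 4.792977.
Step 5: Under H0, H ~ chi^2(3); p-value = 0.187599.
Step 6: alpha = 0.1. fail to reject H0.

H = 4.7930, df = 3, p = 0.187599, fail to reject H0.


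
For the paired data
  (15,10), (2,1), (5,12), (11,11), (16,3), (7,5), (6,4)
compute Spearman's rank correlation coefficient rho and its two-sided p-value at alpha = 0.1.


Step 1: Rank x and y separately (midranks; no ties here).
rank(x): 15->6, 2->1, 5->2, 11->5, 16->7, 7->4, 6->3
rank(y): 10->5, 1->1, 12->7, 11->6, 3->2, 5->4, 4->3
Step 2: d_i = R_x(i) - R_y(i); compute d_i^2.
  (6-5)^2=1, (1-1)^2=0, (2-7)^2=25, (5-6)^2=1, (7-2)^2=25, (4-4)^2=0, (3-3)^2=0
sum(d^2) = 52.
Step 3: rho = 1 - 6*52 / (7*(7^2 - 1)) = 1 - 312/336 = 0.071429.
Step 4: Under H0, t = rho * sqrt((n-2)/(1-rho^2)) = 0.1601 ~ t(5).
Step 5: Two-sided p-value from the t-distribution with 5 df = 0.879048.
Step 6: alpha = 0.1. fail to reject H0.

rho = 0.0714, p = 0.879048, fail to reject H0 at alpha = 0.1.


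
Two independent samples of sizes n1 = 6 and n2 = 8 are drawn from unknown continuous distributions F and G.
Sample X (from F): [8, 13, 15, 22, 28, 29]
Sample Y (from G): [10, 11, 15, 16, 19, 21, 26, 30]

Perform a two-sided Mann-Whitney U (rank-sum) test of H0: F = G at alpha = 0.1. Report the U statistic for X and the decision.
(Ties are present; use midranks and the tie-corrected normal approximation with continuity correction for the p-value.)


Step 1: Combine and sort all 14 observations; assign midranks.
sorted (value, group): (8,X), (10,Y), (11,Y), (13,X), (15,X), (15,Y), (16,Y), (19,Y), (21,Y), (22,X), (26,Y), (28,X), (29,X), (30,Y)
ranks: 8->1, 10->2, 11->3, 13->4, 15->5.5, 15->5.5, 16->7, 19->8, 21->9, 22->10, 26->11, 28->12, 29->13, 30->14
Step 2: Rank sum for X: R1 = 1 + 4 + 5.5 + 10 + 12 + 13 = 45.5.
Step 3: U_X = R1 - n1(n1+1)/2 = 45.5 - 6*7/2 = 45.5 - 21 = 24.5.
       U_Y = n1*n2 - U_X = 48 - 24.5 = 23.5.
Step 4: Ties are present, so use the tie-corrected normal approximation (with continuity correction) for the p-value.
Step 5: p-value = 1.000000; compare to alpha = 0.1. fail to reject H0.

U_X = 24.5, p = 1.000000, fail to reject H0 at alpha = 0.1.


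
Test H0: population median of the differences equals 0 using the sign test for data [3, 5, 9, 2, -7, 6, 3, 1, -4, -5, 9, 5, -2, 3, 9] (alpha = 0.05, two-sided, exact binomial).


Step 1: Discard zero differences. Original n = 15; n_eff = number of nonzero differences = 15.
Nonzero differences (with sign): +3, +5, +9, +2, -7, +6, +3, +1, -4, -5, +9, +5, -2, +3, +9
Step 2: Count signs: positive = 11, negative = 4.
Step 3: Under H0: P(positive) = 0.5, so the number of positives S ~ Bin(15, 0.5).
Step 4: Two-sided exact p-value = sum of Bin(15,0.5) probabilities at or below the observed probability = 0.118469.
Step 5: alpha = 0.05. fail to reject H0.

n_eff = 15, pos = 11, neg = 4, p = 0.118469, fail to reject H0.


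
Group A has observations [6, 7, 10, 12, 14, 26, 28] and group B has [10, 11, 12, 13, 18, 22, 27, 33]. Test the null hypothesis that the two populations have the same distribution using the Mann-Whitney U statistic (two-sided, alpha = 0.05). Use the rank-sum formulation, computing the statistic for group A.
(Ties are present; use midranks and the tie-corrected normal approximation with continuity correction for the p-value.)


Step 1: Combine and sort all 15 observations; assign midranks.
sorted (value, group): (6,X), (7,X), (10,X), (10,Y), (11,Y), (12,X), (12,Y), (13,Y), (14,X), (18,Y), (22,Y), (26,X), (27,Y), (28,X), (33,Y)
ranks: 6->1, 7->2, 10->3.5, 10->3.5, 11->5, 12->6.5, 12->6.5, 13->8, 14->9, 18->10, 22->11, 26->12, 27->13, 28->14, 33->15
Step 2: Rank sum for X: R1 = 1 + 2 + 3.5 + 6.5 + 9 + 12 + 14 = 48.
Step 3: U_X = R1 - n1(n1+1)/2 = 48 - 7*8/2 = 48 - 28 = 20.
       U_Y = n1*n2 - U_X = 56 - 20 = 36.
Step 4: Ties are present, so use the tie-corrected normal approximation (with continuity correction) for the p-value.
Step 5: p-value = 0.384568; compare to alpha = 0.05. fail to reject H0.

U_X = 20, p = 0.384568, fail to reject H0 at alpha = 0.05.


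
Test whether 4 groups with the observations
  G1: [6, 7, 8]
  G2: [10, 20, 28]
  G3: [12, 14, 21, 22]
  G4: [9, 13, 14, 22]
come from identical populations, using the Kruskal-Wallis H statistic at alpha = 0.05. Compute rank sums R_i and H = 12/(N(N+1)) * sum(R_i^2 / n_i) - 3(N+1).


Step 1: Combine all N = 14 observations and assign midranks.
sorted (value, group, rank): (6,G1,1), (7,G1,2), (8,G1,3), (9,G4,4), (10,G2,5), (12,G3,6), (13,G4,7), (14,G3,8.5), (14,G4,8.5), (20,G2,10), (21,G3,11), (22,G3,12.5), (22,G4,12.5), (28,G2,14)
Step 2: Sum ranks within each group.
R_1 = 6 (n_1 = 3)
R_2 = 29 (n_2 = 3)
R_3 = 38 (n_3 = 4)
R_4 = 32 (n_4 = 4)
Step 3: H = 12/(N(N+1)) * sum(R_i^2/n_i) - 3(N+1)
     = 12/(14*15) * (6^2/3 + 29^2/3 + 38^2/4 + 32^2/4) - 3*15
     = 0.057143 * 909.333 - 45
     = 6.961905.
Step 4: Ties present; correction factor C = 1 - 12/(14^3 - 14) = 0.995604. Corrected H = 6.961905 / 0.995604 = 6.992642.
Step 5: Under H0, H ~ chi^2(3); p-value = 0.072133.
Step 6: alpha = 0.05. fail to reject H0.

H = 6.9926, df = 3, p = 0.072133, fail to reject H0.


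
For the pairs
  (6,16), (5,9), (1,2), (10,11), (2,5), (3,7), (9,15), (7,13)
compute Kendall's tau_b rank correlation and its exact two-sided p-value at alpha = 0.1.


Step 1: Enumerate the 28 unordered pairs (i,j) with i<j and classify each by sign(x_j-x_i) * sign(y_j-y_i).
  (1,2):dx=-1,dy=-7->C; (1,3):dx=-5,dy=-14->C; (1,4):dx=+4,dy=-5->D; (1,5):dx=-4,dy=-11->C
  (1,6):dx=-3,dy=-9->C; (1,7):dx=+3,dy=-1->D; (1,8):dx=+1,dy=-3->D; (2,3):dx=-4,dy=-7->C
  (2,4):dx=+5,dy=+2->C; (2,5):dx=-3,dy=-4->C; (2,6):dx=-2,dy=-2->C; (2,7):dx=+4,dy=+6->C
  (2,8):dx=+2,dy=+4->C; (3,4):dx=+9,dy=+9->C; (3,5):dx=+1,dy=+3->C; (3,6):dx=+2,dy=+5->C
  (3,7):dx=+8,dy=+13->C; (3,8):dx=+6,dy=+11->C; (4,5):dx=-8,dy=-6->C; (4,6):dx=-7,dy=-4->C
  (4,7):dx=-1,dy=+4->D; (4,8):dx=-3,dy=+2->D; (5,6):dx=+1,dy=+2->C; (5,7):dx=+7,dy=+10->C
  (5,8):dx=+5,dy=+8->C; (6,7):dx=+6,dy=+8->C; (6,8):dx=+4,dy=+6->C; (7,8):dx=-2,dy=-2->C
Step 2: C = 23, D = 5, total pairs = 28.
Step 3: tau = (C - D)/(n(n-1)/2) = (23 - 5)/28 = 0.642857.
Step 4: Exact two-sided p-value (enumerate n! = 40320 permutations of y under H0): p = 0.031151.
Step 5: alpha = 0.1. reject H0.

tau_b = 0.6429 (C=23, D=5), p = 0.031151, reject H0.


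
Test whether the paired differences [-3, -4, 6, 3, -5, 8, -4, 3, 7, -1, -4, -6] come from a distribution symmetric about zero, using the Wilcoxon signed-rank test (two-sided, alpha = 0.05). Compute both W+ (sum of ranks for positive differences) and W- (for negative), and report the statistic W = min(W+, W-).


Step 1: Drop any zero differences (none here) and take |d_i|.
|d| = [3, 4, 6, 3, 5, 8, 4, 3, 7, 1, 4, 6]
Step 2: Midrank |d_i| (ties get averaged ranks).
ranks: |3|->3, |4|->6, |6|->9.5, |3|->3, |5|->8, |8|->12, |4|->6, |3|->3, |7|->11, |1|->1, |4|->6, |6|->9.5
Step 3: Attach original signs; sum ranks with positive sign and with negative sign.
W+ = 9.5 + 3 + 12 + 3 + 11 = 38.5
W- = 3 + 6 + 8 + 6 + 1 + 6 + 9.5 = 39.5
(Check: W+ + W- = 78 should equal n(n+1)/2 = 78.)
Step 4: Test statistic W = min(W+, W-) = 38.5.
Step 5: Ties in |d|, so use the tie-corrected normal approximation.
        E[W] = n(n+1)/4 = 12*13/4 = 39.
        Tie groups: |d|=3 (t=3), |d|=4 (t=3), |d|=6 (t=2); sum(t^3 - t) = 54.
        Var[W] = n(n+1)(2n+1)/24 - sum(t^3-t)/48 = 3900/24 - 54/48 = 161.375.
        z = (W - E[W]) / sqrt(Var[W]) = (38.5 - 39) / 12.7033 = -0.0394.
        Two-sided p = 2*Phi(z) = 0.968604.
Step 6: alpha = 0.05. fail to reject H0.

W+ = 38.5, W- = 39.5, W = min = 38.5, p = 0.968604, fail to reject H0.


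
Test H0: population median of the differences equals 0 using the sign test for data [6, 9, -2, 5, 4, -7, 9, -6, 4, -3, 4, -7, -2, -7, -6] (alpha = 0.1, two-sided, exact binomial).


Step 1: Discard zero differences. Original n = 15; n_eff = number of nonzero differences = 15.
Nonzero differences (with sign): +6, +9, -2, +5, +4, -7, +9, -6, +4, -3, +4, -7, -2, -7, -6
Step 2: Count signs: positive = 7, negative = 8.
Step 3: Under H0: P(positive) = 0.5, so the number of positives S ~ Bin(15, 0.5).
Step 4: Two-sided exact p-value = sum of Bin(15,0.5) probabilities at or below the observed probability = 1.000000.
Step 5: alpha = 0.1. fail to reject H0.

n_eff = 15, pos = 7, neg = 8, p = 1.000000, fail to reject H0.


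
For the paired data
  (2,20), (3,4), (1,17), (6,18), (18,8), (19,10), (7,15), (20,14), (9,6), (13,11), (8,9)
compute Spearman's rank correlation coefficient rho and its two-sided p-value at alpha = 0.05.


Step 1: Rank x and y separately (midranks; no ties here).
rank(x): 2->2, 3->3, 1->1, 6->4, 18->9, 19->10, 7->5, 20->11, 9->7, 13->8, 8->6
rank(y): 20->11, 4->1, 17->9, 18->10, 8->3, 10->5, 15->8, 14->7, 6->2, 11->6, 9->4
Step 2: d_i = R_x(i) - R_y(i); compute d_i^2.
  (2-11)^2=81, (3-1)^2=4, (1-9)^2=64, (4-10)^2=36, (9-3)^2=36, (10-5)^2=25, (5-8)^2=9, (11-7)^2=16, (7-2)^2=25, (8-6)^2=4, (6-4)^2=4
sum(d^2) = 304.
Step 3: rho = 1 - 6*304 / (11*(11^2 - 1)) = 1 - 1824/1320 = -0.381818.
Step 4: Under H0, t = rho * sqrt((n-2)/(1-rho^2)) = -1.2394 ~ t(9).
Step 5: Two-sided p-value from the t-distribution with 9 df = 0.246560.
Step 6: alpha = 0.05. fail to reject H0.

rho = -0.3818, p = 0.246560, fail to reject H0 at alpha = 0.05.


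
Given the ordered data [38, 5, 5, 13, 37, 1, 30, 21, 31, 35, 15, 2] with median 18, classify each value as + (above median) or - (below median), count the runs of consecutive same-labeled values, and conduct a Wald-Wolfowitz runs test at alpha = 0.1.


Step 1: Compute median = 18; label A = above, B = below.
Labels in order: ABBBABAAAABB  (n_A = 6, n_B = 6)
Step 2: Count runs R = 6.
Step 3: Under H0 (random ordering), E[R] = 2*n_A*n_B/(n_A+n_B) + 1 = 2*6*6/12 + 1 = 7.0000.
        Var[R] = 2*n_A*n_B*(2*n_A*n_B - n_A - n_B) / ((n_A+n_B)^2 * (n_A+n_B-1)) = 4320/1584 = 2.7273.
        SD[R] = 1.6514.
Step 4: Continuity-corrected z = (R + 0.5 - E[R]) / SD[R] = (6 + 0.5 - 7.0000) / 1.6514 = -0.3028.
Step 5: Two-sided p-value via normal approximation = 2*(1 - Phi(|z|)) = 0.762069.
Step 6: alpha = 0.1. fail to reject H0.

R = 6, z = -0.3028, p = 0.762069, fail to reject H0.


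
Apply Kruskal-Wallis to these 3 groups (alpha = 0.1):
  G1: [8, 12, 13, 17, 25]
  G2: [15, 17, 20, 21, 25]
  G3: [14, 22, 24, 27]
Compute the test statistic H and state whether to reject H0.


Step 1: Combine all N = 14 observations and assign midranks.
sorted (value, group, rank): (8,G1,1), (12,G1,2), (13,G1,3), (14,G3,4), (15,G2,5), (17,G1,6.5), (17,G2,6.5), (20,G2,8), (21,G2,9), (22,G3,10), (24,G3,11), (25,G1,12.5), (25,G2,12.5), (27,G3,14)
Step 2: Sum ranks within each group.
R_1 = 25 (n_1 = 5)
R_2 = 41 (n_2 = 5)
R_3 = 39 (n_3 = 4)
Step 3: H = 12/(N(N+1)) * sum(R_i^2/n_i) - 3(N+1)
     = 12/(14*15) * (25^2/5 + 41^2/5 + 39^2/4) - 3*15
     = 0.057143 * 841.45 - 45
     = 3.082857.
Step 4: Ties present; correction factor C = 1 - 12/(14^3 - 14) = 0.995604. Corrected H = 3.082857 / 0.995604 = 3.096468.
Step 5: Under H0, H ~ chi^2(2); p-value = 0.212623.
Step 6: alpha = 0.1. fail to reject H0.

H = 3.0965, df = 2, p = 0.212623, fail to reject H0.


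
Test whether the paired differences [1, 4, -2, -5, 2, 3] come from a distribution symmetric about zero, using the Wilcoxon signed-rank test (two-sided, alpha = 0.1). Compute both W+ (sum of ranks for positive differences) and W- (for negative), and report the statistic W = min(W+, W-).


Step 1: Drop any zero differences (none here) and take |d_i|.
|d| = [1, 4, 2, 5, 2, 3]
Step 2: Midrank |d_i| (ties get averaged ranks).
ranks: |1|->1, |4|->5, |2|->2.5, |5|->6, |2|->2.5, |3|->4
Step 3: Attach original signs; sum ranks with positive sign and with negative sign.
W+ = 1 + 5 + 2.5 + 4 = 12.5
W- = 2.5 + 6 = 8.5
(Check: W+ + W- = 21 should equal n(n+1)/2 = 21.)
Step 4: Test statistic W = min(W+, W-) = 8.5.
Step 5: Ties in |d|, so use the tie-corrected normal approximation.
        E[W] = n(n+1)/4 = 6*7/4 = 10.5.
        Tie groups: |d|=2 (t=2); sum(t^3 - t) = 6.
        Var[W] = n(n+1)(2n+1)/24 - sum(t^3-t)/48 = 546/24 - 6/48 = 22.625.
        z = (W - E[W]) / sqrt(Var[W]) = (8.5 - 10.5) / 4.7566 = -0.4205.
        Two-sided p = 2*Phi(z) = 0.674142.
Step 6: alpha = 0.1. fail to reject H0.

W+ = 12.5, W- = 8.5, W = min = 8.5, p = 0.674142, fail to reject H0.


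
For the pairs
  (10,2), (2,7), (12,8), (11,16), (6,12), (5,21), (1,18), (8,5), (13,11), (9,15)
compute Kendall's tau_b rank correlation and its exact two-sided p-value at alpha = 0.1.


Step 1: Enumerate the 45 unordered pairs (i,j) with i<j and classify each by sign(x_j-x_i) * sign(y_j-y_i).
  (1,2):dx=-8,dy=+5->D; (1,3):dx=+2,dy=+6->C; (1,4):dx=+1,dy=+14->C; (1,5):dx=-4,dy=+10->D
  (1,6):dx=-5,dy=+19->D; (1,7):dx=-9,dy=+16->D; (1,8):dx=-2,dy=+3->D; (1,9):dx=+3,dy=+9->C
  (1,10):dx=-1,dy=+13->D; (2,3):dx=+10,dy=+1->C; (2,4):dx=+9,dy=+9->C; (2,5):dx=+4,dy=+5->C
  (2,6):dx=+3,dy=+14->C; (2,7):dx=-1,dy=+11->D; (2,8):dx=+6,dy=-2->D; (2,9):dx=+11,dy=+4->C
  (2,10):dx=+7,dy=+8->C; (3,4):dx=-1,dy=+8->D; (3,5):dx=-6,dy=+4->D; (3,6):dx=-7,dy=+13->D
  (3,7):dx=-11,dy=+10->D; (3,8):dx=-4,dy=-3->C; (3,9):dx=+1,dy=+3->C; (3,10):dx=-3,dy=+7->D
  (4,5):dx=-5,dy=-4->C; (4,6):dx=-6,dy=+5->D; (4,7):dx=-10,dy=+2->D; (4,8):dx=-3,dy=-11->C
  (4,9):dx=+2,dy=-5->D; (4,10):dx=-2,dy=-1->C; (5,6):dx=-1,dy=+9->D; (5,7):dx=-5,dy=+6->D
  (5,8):dx=+2,dy=-7->D; (5,9):dx=+7,dy=-1->D; (5,10):dx=+3,dy=+3->C; (6,7):dx=-4,dy=-3->C
  (6,8):dx=+3,dy=-16->D; (6,9):dx=+8,dy=-10->D; (6,10):dx=+4,dy=-6->D; (7,8):dx=+7,dy=-13->D
  (7,9):dx=+12,dy=-7->D; (7,10):dx=+8,dy=-3->D; (8,9):dx=+5,dy=+6->C; (8,10):dx=+1,dy=+10->C
  (9,10):dx=-4,dy=+4->D
Step 2: C = 18, D = 27, total pairs = 45.
Step 3: tau = (C - D)/(n(n-1)/2) = (18 - 27)/45 = -0.200000.
Step 4: Exact two-sided p-value (enumerate n! = 3628800 permutations of y under H0): p = 0.484313.
Step 5: alpha = 0.1. fail to reject H0.

tau_b = -0.2000 (C=18, D=27), p = 0.484313, fail to reject H0.


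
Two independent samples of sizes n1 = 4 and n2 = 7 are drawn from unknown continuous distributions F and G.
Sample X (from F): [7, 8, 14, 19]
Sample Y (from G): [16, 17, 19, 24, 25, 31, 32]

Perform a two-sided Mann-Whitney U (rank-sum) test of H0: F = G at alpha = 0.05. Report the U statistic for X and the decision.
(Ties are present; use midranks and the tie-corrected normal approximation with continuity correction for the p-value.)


Step 1: Combine and sort all 11 observations; assign midranks.
sorted (value, group): (7,X), (8,X), (14,X), (16,Y), (17,Y), (19,X), (19,Y), (24,Y), (25,Y), (31,Y), (32,Y)
ranks: 7->1, 8->2, 14->3, 16->4, 17->5, 19->6.5, 19->6.5, 24->8, 25->9, 31->10, 32->11
Step 2: Rank sum for X: R1 = 1 + 2 + 3 + 6.5 = 12.5.
Step 3: U_X = R1 - n1(n1+1)/2 = 12.5 - 4*5/2 = 12.5 - 10 = 2.5.
       U_Y = n1*n2 - U_X = 28 - 2.5 = 25.5.
Step 4: Ties are present, so use the tie-corrected normal approximation (with continuity correction) for the p-value.
Step 5: p-value = 0.037202; compare to alpha = 0.05. reject H0.

U_X = 2.5, p = 0.037202, reject H0 at alpha = 0.05.


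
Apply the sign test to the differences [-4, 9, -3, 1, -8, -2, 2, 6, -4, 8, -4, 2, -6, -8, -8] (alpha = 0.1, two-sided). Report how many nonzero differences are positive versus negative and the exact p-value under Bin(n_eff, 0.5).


Step 1: Discard zero differences. Original n = 15; n_eff = number of nonzero differences = 15.
Nonzero differences (with sign): -4, +9, -3, +1, -8, -2, +2, +6, -4, +8, -4, +2, -6, -8, -8
Step 2: Count signs: positive = 6, negative = 9.
Step 3: Under H0: P(positive) = 0.5, so the number of positives S ~ Bin(15, 0.5).
Step 4: Two-sided exact p-value = sum of Bin(15,0.5) probabilities at or below the observed probability = 0.607239.
Step 5: alpha = 0.1. fail to reject H0.

n_eff = 15, pos = 6, neg = 9, p = 0.607239, fail to reject H0.


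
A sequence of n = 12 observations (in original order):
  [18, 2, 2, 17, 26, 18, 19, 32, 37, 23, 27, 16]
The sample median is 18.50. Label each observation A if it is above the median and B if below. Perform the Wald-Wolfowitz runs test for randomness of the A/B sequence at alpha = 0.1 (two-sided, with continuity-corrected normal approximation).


Step 1: Compute median = 18.50; label A = above, B = below.
Labels in order: BBBBABAAAAAB  (n_A = 6, n_B = 6)
Step 2: Count runs R = 5.
Step 3: Under H0 (random ordering), E[R] = 2*n_A*n_B/(n_A+n_B) + 1 = 2*6*6/12 + 1 = 7.0000.
        Var[R] = 2*n_A*n_B*(2*n_A*n_B - n_A - n_B) / ((n_A+n_B)^2 * (n_A+n_B-1)) = 4320/1584 = 2.7273.
        SD[R] = 1.6514.
Step 4: Continuity-corrected z = (R + 0.5 - E[R]) / SD[R] = (5 + 0.5 - 7.0000) / 1.6514 = -0.9083.
Step 5: Two-sided p-value via normal approximation = 2*(1 - Phi(|z|)) = 0.363722.
Step 6: alpha = 0.1. fail to reject H0.

R = 5, z = -0.9083, p = 0.363722, fail to reject H0.


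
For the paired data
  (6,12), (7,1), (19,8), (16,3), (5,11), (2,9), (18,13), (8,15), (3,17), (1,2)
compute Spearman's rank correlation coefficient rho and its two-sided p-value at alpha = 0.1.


Step 1: Rank x and y separately (midranks; no ties here).
rank(x): 6->5, 7->6, 19->10, 16->8, 5->4, 2->2, 18->9, 8->7, 3->3, 1->1
rank(y): 12->7, 1->1, 8->4, 3->3, 11->6, 9->5, 13->8, 15->9, 17->10, 2->2
Step 2: d_i = R_x(i) - R_y(i); compute d_i^2.
  (5-7)^2=4, (6-1)^2=25, (10-4)^2=36, (8-3)^2=25, (4-6)^2=4, (2-5)^2=9, (9-8)^2=1, (7-9)^2=4, (3-10)^2=49, (1-2)^2=1
sum(d^2) = 158.
Step 3: rho = 1 - 6*158 / (10*(10^2 - 1)) = 1 - 948/990 = 0.042424.
Step 4: Under H0, t = rho * sqrt((n-2)/(1-rho^2)) = 0.1201 ~ t(8).
Step 5: Two-sided p-value from the t-distribution with 8 df = 0.907364.
Step 6: alpha = 0.1. fail to reject H0.

rho = 0.0424, p = 0.907364, fail to reject H0 at alpha = 0.1.


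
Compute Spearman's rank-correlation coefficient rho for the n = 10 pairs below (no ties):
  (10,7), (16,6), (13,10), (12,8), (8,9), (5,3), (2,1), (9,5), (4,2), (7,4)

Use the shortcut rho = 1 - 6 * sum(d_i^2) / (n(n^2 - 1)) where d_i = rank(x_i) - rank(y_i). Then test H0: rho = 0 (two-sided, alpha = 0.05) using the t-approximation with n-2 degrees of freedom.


Step 1: Rank x and y separately (midranks; no ties here).
rank(x): 10->7, 16->10, 13->9, 12->8, 8->5, 5->3, 2->1, 9->6, 4->2, 7->4
rank(y): 7->7, 6->6, 10->10, 8->8, 9->9, 3->3, 1->1, 5->5, 2->2, 4->4
Step 2: d_i = R_x(i) - R_y(i); compute d_i^2.
  (7-7)^2=0, (10-6)^2=16, (9-10)^2=1, (8-8)^2=0, (5-9)^2=16, (3-3)^2=0, (1-1)^2=0, (6-5)^2=1, (2-2)^2=0, (4-4)^2=0
sum(d^2) = 34.
Step 3: rho = 1 - 6*34 / (10*(10^2 - 1)) = 1 - 204/990 = 0.793939.
Step 4: Under H0, t = rho * sqrt((n-2)/(1-rho^2)) = 3.6934 ~ t(8).
Step 5: Two-sided p-value from the t-distribution with 8 df = 0.006100.
Step 6: alpha = 0.05. reject H0.

rho = 0.7939, p = 0.006100, reject H0 at alpha = 0.05.


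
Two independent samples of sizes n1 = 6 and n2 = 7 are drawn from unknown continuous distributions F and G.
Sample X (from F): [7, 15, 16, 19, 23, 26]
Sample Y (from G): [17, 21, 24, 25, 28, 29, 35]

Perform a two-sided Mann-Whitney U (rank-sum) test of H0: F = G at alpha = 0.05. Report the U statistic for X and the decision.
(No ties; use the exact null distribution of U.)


Step 1: Combine and sort all 13 observations; assign midranks.
sorted (value, group): (7,X), (15,X), (16,X), (17,Y), (19,X), (21,Y), (23,X), (24,Y), (25,Y), (26,X), (28,Y), (29,Y), (35,Y)
ranks: 7->1, 15->2, 16->3, 17->4, 19->5, 21->6, 23->7, 24->8, 25->9, 26->10, 28->11, 29->12, 35->13
Step 2: Rank sum for X: R1 = 1 + 2 + 3 + 5 + 7 + 10 = 28.
Step 3: U_X = R1 - n1(n1+1)/2 = 28 - 6*7/2 = 28 - 21 = 7.
       U_Y = n1*n2 - U_X = 42 - 7 = 35.
Step 4: No ties, so the exact null distribution of U (based on enumerating the C(13,6) = 1716 equally likely rank assignments) gives the two-sided p-value.
Step 5: p-value = 0.051282; compare to alpha = 0.05. fail to reject H0.

U_X = 7, p = 0.051282, fail to reject H0 at alpha = 0.05.


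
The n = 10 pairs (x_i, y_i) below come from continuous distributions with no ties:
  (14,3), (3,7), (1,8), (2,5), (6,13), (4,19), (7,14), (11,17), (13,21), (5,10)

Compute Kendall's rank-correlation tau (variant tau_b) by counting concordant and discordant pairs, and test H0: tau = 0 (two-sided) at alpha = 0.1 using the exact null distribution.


Step 1: Enumerate the 45 unordered pairs (i,j) with i<j and classify each by sign(x_j-x_i) * sign(y_j-y_i).
  (1,2):dx=-11,dy=+4->D; (1,3):dx=-13,dy=+5->D; (1,4):dx=-12,dy=+2->D; (1,5):dx=-8,dy=+10->D
  (1,6):dx=-10,dy=+16->D; (1,7):dx=-7,dy=+11->D; (1,8):dx=-3,dy=+14->D; (1,9):dx=-1,dy=+18->D
  (1,10):dx=-9,dy=+7->D; (2,3):dx=-2,dy=+1->D; (2,4):dx=-1,dy=-2->C; (2,5):dx=+3,dy=+6->C
  (2,6):dx=+1,dy=+12->C; (2,7):dx=+4,dy=+7->C; (2,8):dx=+8,dy=+10->C; (2,9):dx=+10,dy=+14->C
  (2,10):dx=+2,dy=+3->C; (3,4):dx=+1,dy=-3->D; (3,5):dx=+5,dy=+5->C; (3,6):dx=+3,dy=+11->C
  (3,7):dx=+6,dy=+6->C; (3,8):dx=+10,dy=+9->C; (3,9):dx=+12,dy=+13->C; (3,10):dx=+4,dy=+2->C
  (4,5):dx=+4,dy=+8->C; (4,6):dx=+2,dy=+14->C; (4,7):dx=+5,dy=+9->C; (4,8):dx=+9,dy=+12->C
  (4,9):dx=+11,dy=+16->C; (4,10):dx=+3,dy=+5->C; (5,6):dx=-2,dy=+6->D; (5,7):dx=+1,dy=+1->C
  (5,8):dx=+5,dy=+4->C; (5,9):dx=+7,dy=+8->C; (5,10):dx=-1,dy=-3->C; (6,7):dx=+3,dy=-5->D
  (6,8):dx=+7,dy=-2->D; (6,9):dx=+9,dy=+2->C; (6,10):dx=+1,dy=-9->D; (7,8):dx=+4,dy=+3->C
  (7,9):dx=+6,dy=+7->C; (7,10):dx=-2,dy=-4->C; (8,9):dx=+2,dy=+4->C; (8,10):dx=-6,dy=-7->C
  (9,10):dx=-8,dy=-11->C
Step 2: C = 30, D = 15, total pairs = 45.
Step 3: tau = (C - D)/(n(n-1)/2) = (30 - 15)/45 = 0.333333.
Step 4: Exact two-sided p-value (enumerate n! = 3628800 permutations of y under H0): p = 0.216373.
Step 5: alpha = 0.1. fail to reject H0.

tau_b = 0.3333 (C=30, D=15), p = 0.216373, fail to reject H0.


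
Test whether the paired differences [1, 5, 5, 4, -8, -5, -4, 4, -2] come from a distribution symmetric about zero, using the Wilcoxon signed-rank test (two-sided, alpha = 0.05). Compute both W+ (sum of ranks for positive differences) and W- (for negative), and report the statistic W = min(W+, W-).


Step 1: Drop any zero differences (none here) and take |d_i|.
|d| = [1, 5, 5, 4, 8, 5, 4, 4, 2]
Step 2: Midrank |d_i| (ties get averaged ranks).
ranks: |1|->1, |5|->7, |5|->7, |4|->4, |8|->9, |5|->7, |4|->4, |4|->4, |2|->2
Step 3: Attach original signs; sum ranks with positive sign and with negative sign.
W+ = 1 + 7 + 7 + 4 + 4 = 23
W- = 9 + 7 + 4 + 2 = 22
(Check: W+ + W- = 45 should equal n(n+1)/2 = 45.)
Step 4: Test statistic W = min(W+, W-) = 22.
Step 5: Ties in |d|, so use the tie-corrected normal approximation.
        E[W] = n(n+1)/4 = 9*10/4 = 22.5.
        Tie groups: |d|=4 (t=3), |d|=5 (t=3); sum(t^3 - t) = 48.
        Var[W] = n(n+1)(2n+1)/24 - sum(t^3-t)/48 = 1710/24 - 48/48 = 70.25.
        z = (W - E[W]) / sqrt(Var[W]) = (22 - 22.5) / 8.3815 = -0.0597.
        Two-sided p = 2*Phi(z) = 0.952430.
Step 6: alpha = 0.05. fail to reject H0.

W+ = 23, W- = 22, W = min = 22, p = 0.952430, fail to reject H0.


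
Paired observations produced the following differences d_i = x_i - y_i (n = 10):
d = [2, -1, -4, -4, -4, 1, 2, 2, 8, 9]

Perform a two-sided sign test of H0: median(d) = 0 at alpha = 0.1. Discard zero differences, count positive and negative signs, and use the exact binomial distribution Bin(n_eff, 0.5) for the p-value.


Step 1: Discard zero differences. Original n = 10; n_eff = number of nonzero differences = 10.
Nonzero differences (with sign): +2, -1, -4, -4, -4, +1, +2, +2, +8, +9
Step 2: Count signs: positive = 6, negative = 4.
Step 3: Under H0: P(positive) = 0.5, so the number of positives S ~ Bin(10, 0.5).
Step 4: Two-sided exact p-value = sum of Bin(10,0.5) probabilities at or below the observed probability = 0.753906.
Step 5: alpha = 0.1. fail to reject H0.

n_eff = 10, pos = 6, neg = 4, p = 0.753906, fail to reject H0.


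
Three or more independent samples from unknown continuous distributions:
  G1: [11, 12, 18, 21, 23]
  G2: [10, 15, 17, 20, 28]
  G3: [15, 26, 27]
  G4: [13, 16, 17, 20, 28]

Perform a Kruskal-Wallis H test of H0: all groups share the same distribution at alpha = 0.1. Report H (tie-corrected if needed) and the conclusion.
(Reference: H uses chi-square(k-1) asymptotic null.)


Step 1: Combine all N = 18 observations and assign midranks.
sorted (value, group, rank): (10,G2,1), (11,G1,2), (12,G1,3), (13,G4,4), (15,G2,5.5), (15,G3,5.5), (16,G4,7), (17,G2,8.5), (17,G4,8.5), (18,G1,10), (20,G2,11.5), (20,G4,11.5), (21,G1,13), (23,G1,14), (26,G3,15), (27,G3,16), (28,G2,17.5), (28,G4,17.5)
Step 2: Sum ranks within each group.
R_1 = 42 (n_1 = 5)
R_2 = 44 (n_2 = 5)
R_3 = 36.5 (n_3 = 3)
R_4 = 48.5 (n_4 = 5)
Step 3: H = 12/(N(N+1)) * sum(R_i^2/n_i) - 3(N+1)
     = 12/(18*19) * (42^2/5 + 44^2/5 + 36.5^2/3 + 48.5^2/5) - 3*19
     = 0.035088 * 1654.53 - 57
     = 1.053801.
Step 4: Ties present; correction factor C = 1 - 24/(18^3 - 18) = 0.995872. Corrected H = 1.053801 / 0.995872 = 1.058169.
Step 5: Under H0, H ~ chi^2(3); p-value = 0.787181.
Step 6: alpha = 0.1. fail to reject H0.

H = 1.0582, df = 3, p = 0.787181, fail to reject H0.


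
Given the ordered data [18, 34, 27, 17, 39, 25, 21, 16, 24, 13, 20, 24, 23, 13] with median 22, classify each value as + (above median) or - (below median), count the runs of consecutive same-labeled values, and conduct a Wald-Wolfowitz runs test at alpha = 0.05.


Step 1: Compute median = 22; label A = above, B = below.
Labels in order: BAABAABBABBAAB  (n_A = 7, n_B = 7)
Step 2: Count runs R = 9.
Step 3: Under H0 (random ordering), E[R] = 2*n_A*n_B/(n_A+n_B) + 1 = 2*7*7/14 + 1 = 8.0000.
        Var[R] = 2*n_A*n_B*(2*n_A*n_B - n_A - n_B) / ((n_A+n_B)^2 * (n_A+n_B-1)) = 8232/2548 = 3.2308.
        SD[R] = 1.7974.
Step 4: Continuity-corrected z = (R - 0.5 - E[R]) / SD[R] = (9 - 0.5 - 8.0000) / 1.7974 = 0.2782.
Step 5: Two-sided p-value via normal approximation = 2*(1 - Phi(|z|)) = 0.780879.
Step 6: alpha = 0.05. fail to reject H0.

R = 9, z = 0.2782, p = 0.780879, fail to reject H0.


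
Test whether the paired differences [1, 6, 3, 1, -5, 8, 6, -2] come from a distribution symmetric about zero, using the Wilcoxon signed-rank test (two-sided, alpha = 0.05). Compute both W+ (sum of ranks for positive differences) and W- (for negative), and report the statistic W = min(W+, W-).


Step 1: Drop any zero differences (none here) and take |d_i|.
|d| = [1, 6, 3, 1, 5, 8, 6, 2]
Step 2: Midrank |d_i| (ties get averaged ranks).
ranks: |1|->1.5, |6|->6.5, |3|->4, |1|->1.5, |5|->5, |8|->8, |6|->6.5, |2|->3
Step 3: Attach original signs; sum ranks with positive sign and with negative sign.
W+ = 1.5 + 6.5 + 4 + 1.5 + 8 + 6.5 = 28
W- = 5 + 3 = 8
(Check: W+ + W- = 36 should equal n(n+1)/2 = 36.)
Step 4: Test statistic W = min(W+, W-) = 8.
Step 5: Ties in |d|, so use the tie-corrected normal approximation.
        E[W] = n(n+1)/4 = 8*9/4 = 18.
        Tie groups: |d|=1 (t=2), |d|=6 (t=2); sum(t^3 - t) = 12.
        Var[W] = n(n+1)(2n+1)/24 - sum(t^3-t)/48 = 1224/24 - 12/48 = 50.75.
        z = (W - E[W]) / sqrt(Var[W]) = (8 - 18) / 7.1239 = -1.4037.
        Two-sided p = 2*Phi(z) = 0.160401.
Step 6: alpha = 0.05. fail to reject H0.

W+ = 28, W- = 8, W = min = 8, p = 0.160401, fail to reject H0.


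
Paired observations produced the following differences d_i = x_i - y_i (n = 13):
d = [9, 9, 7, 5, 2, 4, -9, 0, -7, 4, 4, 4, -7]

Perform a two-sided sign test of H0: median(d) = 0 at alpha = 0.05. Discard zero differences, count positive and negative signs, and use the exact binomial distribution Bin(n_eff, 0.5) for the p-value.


Step 1: Discard zero differences. Original n = 13; n_eff = number of nonzero differences = 12.
Nonzero differences (with sign): +9, +9, +7, +5, +2, +4, -9, -7, +4, +4, +4, -7
Step 2: Count signs: positive = 9, negative = 3.
Step 3: Under H0: P(positive) = 0.5, so the number of positives S ~ Bin(12, 0.5).
Step 4: Two-sided exact p-value = sum of Bin(12,0.5) probabilities at or below the observed probability = 0.145996.
Step 5: alpha = 0.05. fail to reject H0.

n_eff = 12, pos = 9, neg = 3, p = 0.145996, fail to reject H0.


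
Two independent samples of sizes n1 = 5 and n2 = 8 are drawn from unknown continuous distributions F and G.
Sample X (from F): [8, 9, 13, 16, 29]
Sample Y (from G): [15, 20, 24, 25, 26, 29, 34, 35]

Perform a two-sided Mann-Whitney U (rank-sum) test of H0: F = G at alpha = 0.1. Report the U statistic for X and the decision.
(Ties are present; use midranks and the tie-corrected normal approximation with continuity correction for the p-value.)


Step 1: Combine and sort all 13 observations; assign midranks.
sorted (value, group): (8,X), (9,X), (13,X), (15,Y), (16,X), (20,Y), (24,Y), (25,Y), (26,Y), (29,X), (29,Y), (34,Y), (35,Y)
ranks: 8->1, 9->2, 13->3, 15->4, 16->5, 20->6, 24->7, 25->8, 26->9, 29->10.5, 29->10.5, 34->12, 35->13
Step 2: Rank sum for X: R1 = 1 + 2 + 3 + 5 + 10.5 = 21.5.
Step 3: U_X = R1 - n1(n1+1)/2 = 21.5 - 5*6/2 = 21.5 - 15 = 6.5.
       U_Y = n1*n2 - U_X = 40 - 6.5 = 33.5.
Step 4: Ties are present, so use the tie-corrected normal approximation (with continuity correction) for the p-value.
Step 5: p-value = 0.056699; compare to alpha = 0.1. reject H0.

U_X = 6.5, p = 0.056699, reject H0 at alpha = 0.1.
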